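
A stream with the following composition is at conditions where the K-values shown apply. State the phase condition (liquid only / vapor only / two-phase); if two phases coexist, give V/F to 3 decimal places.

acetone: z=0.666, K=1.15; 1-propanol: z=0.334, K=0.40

liquid only

ΣzᵢKᵢ = 0.900; Σzᵢ/Kᵢ = 1.414.
Since ΣzᵢKᵢ < 1 the mixture is below its bubble point — single liquid phase.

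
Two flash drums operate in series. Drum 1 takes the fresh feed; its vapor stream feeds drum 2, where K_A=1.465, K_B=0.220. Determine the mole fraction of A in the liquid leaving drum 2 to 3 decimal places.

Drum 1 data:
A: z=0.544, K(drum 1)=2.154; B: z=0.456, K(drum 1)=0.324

Drum 1:
Binary case is linear: z₁(K₁−1)(1+ψ₁(K₂−1)) + z₂(K₂−1)(1+ψ₁(K₁−1)) = 0
⇒ ψ₁ = [z₁(K₁−1)+z₂(K₂−1)] / [−(K₁−1)(K₂−1)] = 0.3195/0.7801 = 0.410
Drum-1 compositions:
  A: x = 0.369, y = 0.796
  B: x = 0.631, y = 0.204
Drum-2 feed = drum-1 vapor: z₂ = (0.7957, 0.2043).
Drum 2:
Rachford–Rice: g(ψ₂) = Σ zᵢ(Kᵢ−1)/(1+ψ₂(Kᵢ−1)) = 0.
Check two-phase: ΣzᵢKᵢ = 1.211 > 1 and Σzᵢ/Kᵢ = 1.472 > 1, so g(0) = 0.211 > 0 and g(1) = -0.472 < 0.
Binary case is linear: z₁(K₁−1)(1+ψ₂(K₂−1)) + z₂(K₂−1)(1+ψ₂(K₁−1)) = 0
⇒ ψ₂ = [z₁(K₁−1)+z₂(K₂−1)] / [−(K₁−1)(K₂−1)] = 0.2106/0.3627 = 0.581
  A: x = 0.627, y = 0.918
  B: x = 0.373, y = 0.082

x_A (drum 2) = 0.627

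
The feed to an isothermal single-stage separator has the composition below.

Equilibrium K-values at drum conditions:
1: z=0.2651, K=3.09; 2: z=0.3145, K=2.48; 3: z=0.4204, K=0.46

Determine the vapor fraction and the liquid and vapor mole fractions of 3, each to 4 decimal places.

Rachford–Rice: g(ψ) = Σ zᵢ(Kᵢ−1)/(1+ψ(Kᵢ−1)) = 0.
Check two-phase: ΣzᵢKᵢ = 1.7925 > 1 and Σzᵢ/Kᵢ = 1.1265 > 1, so g(0) = 0.7925 > 0 and g(1) = -0.1265 < 0.
Newton–Raphson from ψ = 0.5:
  ψ = 0.5000: g = 0.22746, g' = -0.7345 → ψ = 0.8097
  ψ = 0.8097: g = 0.01414, g' = -0.6894 → ψ = 0.8302
  ψ = 0.8302: g = -0.00007, g' = -0.6963 → ψ = 0.8301
Converged at ψ = 0.8301.
Compositions from xᵢ = zᵢ/(1+ψ(Kᵢ−1)), yᵢ = Kᵢxᵢ:
  1: x = 0.0969, y = 0.2995
  2: x = 0.1411, y = 0.3500
  3: x = 0.7619, y = 0.3505

ψ = 0.8301, x_3 = 0.7619, y_3 = 0.3505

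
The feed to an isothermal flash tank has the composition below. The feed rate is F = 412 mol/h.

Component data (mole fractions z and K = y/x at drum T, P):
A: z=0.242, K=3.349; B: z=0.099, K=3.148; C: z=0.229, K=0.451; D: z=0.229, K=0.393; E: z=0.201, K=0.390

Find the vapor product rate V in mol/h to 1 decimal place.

Newton–Raphson from V/F = 0.5:
  V/F = 0.500: g = -0.1853, g' = -0.848 → V/F = 0.282
  V/F = 0.282: g = 0.0103, g' = -0.989 → V/F = 0.292
Converged at V/F = 0.292.
Then V = V/F·F = 0.2920·412 = 120.3 mol/h and L = F − V = 291.7 mol/h.

V = 120.3 mol/h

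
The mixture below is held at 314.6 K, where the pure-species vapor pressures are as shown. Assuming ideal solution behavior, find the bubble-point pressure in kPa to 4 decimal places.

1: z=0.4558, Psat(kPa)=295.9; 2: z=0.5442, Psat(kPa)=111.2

Pbub = 195.3863 kPa

At the bubble point ψ → 0, so ΣzᵢKᵢ = 1 with Kᵢ = Pᵢˢᵃᵗ/P ⇒ P = ΣzᵢPᵢˢᵃᵗ.
P = 0.4558·295.9 + 0.5442·111.2 = 195.3863 kPa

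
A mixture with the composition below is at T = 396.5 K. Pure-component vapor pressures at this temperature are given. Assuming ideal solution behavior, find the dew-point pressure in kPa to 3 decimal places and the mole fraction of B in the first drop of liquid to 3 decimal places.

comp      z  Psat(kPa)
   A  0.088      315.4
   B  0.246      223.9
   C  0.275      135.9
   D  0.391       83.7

At the dew point ψ → 1, so Σzᵢ/Kᵢ = 1 with Kᵢ = Pᵢˢᵃᵗ/P ⇒ 1/P = Σzᵢ/Pᵢˢᵃᵗ.
1/P = 0.088/315.4 + 0.246/223.9 + 0.275/135.9 + 0.391/83.7 = 0.008073 ⇒ P = 123.874 kPa
xᵢ = zᵢP/Pᵢˢᵃᵗ ⇒ x_B = 0.246·123.874/223.9 = 0.136

Pdew = 123.874 kPa, x_B = 0.136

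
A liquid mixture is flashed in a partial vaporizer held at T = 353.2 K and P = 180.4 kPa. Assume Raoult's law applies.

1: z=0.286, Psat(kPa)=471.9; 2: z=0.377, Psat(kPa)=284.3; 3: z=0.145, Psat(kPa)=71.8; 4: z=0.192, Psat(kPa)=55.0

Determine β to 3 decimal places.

Raoult's law: Kᵢ = Pᵢˢᵃᵗ/P = Pᵢˢᵃᵗ/180.4.
  K_1 = 471.9/180.4 = 2.61585, K_2 = 284.3/180.4 = 1.57594, K_3 = 71.8/180.4 = 0.39800, K_4 = 55.0/180.4 = 0.30488
Newton–Raphson from β = 0.5:
  β = 0.500: g = 0.0948, g' = -0.629 → β = 0.651
  β = 0.651: g = -0.0039, g' = -0.695 → β = 0.645
Converged at β = 0.645.

β = 0.645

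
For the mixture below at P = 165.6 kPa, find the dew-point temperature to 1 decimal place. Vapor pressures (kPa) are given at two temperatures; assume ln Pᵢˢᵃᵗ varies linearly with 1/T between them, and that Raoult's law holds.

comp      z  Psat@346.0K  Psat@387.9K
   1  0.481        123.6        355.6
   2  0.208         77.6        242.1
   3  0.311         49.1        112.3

T = 378.6 K

Dew-point temperature: Σzᵢ·P/Pᵢˢᵃᵗ(T) = 1. Interpolate ln Pᵢˢᵃᵗ = aᵢ + bᵢ/T.
  T = 346.0 K: ΣzᵢP/Pᵢˢᵃᵗ = 2.1372
  T = 387.9 K: ΣzᵢP/Pᵢˢᵃᵗ = 0.8249
  T = 366.9 K: ΣzᵢP/Pᵢˢᵃᵗ = 1.2908
  T = 377.4 K: ΣzᵢP/Pᵢˢᵃᵗ = 1.0249
  T = 382.6 K: ΣzᵢP/Pᵢˢᵃᵗ = 0.9190
  T = 380.0 K: ΣzᵢP/Pᵢˢᵃᵗ = 0.9701
Interpolating between 377.4 K and 380.0 K gives T ≈ 378.6 K.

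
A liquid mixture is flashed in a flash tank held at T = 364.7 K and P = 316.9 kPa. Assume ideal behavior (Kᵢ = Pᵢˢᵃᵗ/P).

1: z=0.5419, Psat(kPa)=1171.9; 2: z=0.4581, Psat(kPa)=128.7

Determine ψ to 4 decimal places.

Raoult's law: Kᵢ = Pᵢˢᵃᵗ/P = Pᵢˢᵃᵗ/316.9.
  K_1 = 1171.9/316.9 = 3.698012, K_2 = 128.7/316.9 = 0.406122
Let ψ = V/F and solve Σ zᵢ(Kᵢ−1)/(1+ψ(Kᵢ−1)) = 0.
Check two-phase: ΣzᵢKᵢ = 2.1900 > 1 and Σzᵢ/Kᵢ = 1.2745 > 1, so g(0) = 1.1900 > 0 and g(1) = -0.2745 < 0.
Binary case is linear: z₁(K₁−1)(1+ψ(K₂−1)) + z₂(K₂−1)(1+ψ(K₁−1)) = 0
⇒ ψ = [z₁(K₁−1)+z₂(K₂−1)] / [−(K₁−1)(K₂−1)] = 1.19000/1.60229 = 0.7427

ψ = 0.7427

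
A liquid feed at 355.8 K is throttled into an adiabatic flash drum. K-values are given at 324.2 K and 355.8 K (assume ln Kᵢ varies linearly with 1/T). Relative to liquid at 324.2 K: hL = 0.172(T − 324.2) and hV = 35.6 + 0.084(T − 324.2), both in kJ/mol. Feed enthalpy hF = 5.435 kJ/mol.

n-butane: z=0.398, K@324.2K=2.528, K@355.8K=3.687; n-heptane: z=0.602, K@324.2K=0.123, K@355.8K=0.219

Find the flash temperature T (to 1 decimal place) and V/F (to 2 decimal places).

Adiabatic flash: solve Rachford–Rice at each trial T, then check hF = ψ·hV(T) + (1−ψ)·hL(T).
  T = 324.2 K: K = (2.528, 0.123), RR gives ψ = 0.060, H_out = 2.130 kJ/mol
  T = 355.8 K: K = (3.687, 0.219), RR gives ψ = 0.286, H_out = 14.807 kJ/mol
  T = 340.0 K: K = (3.080, 0.166), RR gives ψ = 0.188, H_out = 9.148 kJ/mol
  T = 332.1 K: K = (2.797, 0.144), RR gives ψ = 0.130, H_out = 5.885 kJ/mol
  T = 328.1 K: K = (2.659, 0.133), RR gives ψ = 0.096, H_out = 4.059 kJ/mol
  T = 330.1 K: K = (2.727, 0.138), RR gives ψ = 0.113, H_out = 4.990 kJ/mol
Linear interpolation between T = 330.1 (H_out = 4.990) and T = 332.1 (H_out = 5.885) on hF = 5.435 gives T ≈ 331.1 K, at which ψ = 0.12.

T = 331.1 K, V/F = 0.12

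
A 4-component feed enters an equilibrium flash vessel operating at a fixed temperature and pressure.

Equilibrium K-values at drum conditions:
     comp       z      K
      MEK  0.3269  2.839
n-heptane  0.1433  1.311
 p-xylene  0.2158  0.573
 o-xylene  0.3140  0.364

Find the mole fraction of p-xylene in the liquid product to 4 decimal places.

Rachford–Rice: g(β) = Σ zᵢ(Kᵢ−1)/(1+β(Kᵢ−1)) = 0.
Feasibility: ΣzᵢKᵢ = 1.3539, Σzᵢ/Kᵢ = 1.4637 — both > 1, two phases present.
Newton iteration, β⁰ = 0.5:
  β = 0.5000: g = -0.05822, g' = -0.6471 → β = 0.4100
  β = 0.4100: g = 0.00040, g' = -0.6605 → β = 0.4106
Converged at β = 0.4106.
Compositions from xᵢ = zᵢ/(1+β(Kᵢ−1)), yᵢ = Kᵢxᵢ:
  MEK: x = 0.1863, y = 0.5288
  n-heptane: x = 0.1271, y = 0.1666
  p-xylene: x = 0.2617, y = 0.1499
  o-xylene: x = 0.4250, y = 0.1547

x_p-xylene = 0.2617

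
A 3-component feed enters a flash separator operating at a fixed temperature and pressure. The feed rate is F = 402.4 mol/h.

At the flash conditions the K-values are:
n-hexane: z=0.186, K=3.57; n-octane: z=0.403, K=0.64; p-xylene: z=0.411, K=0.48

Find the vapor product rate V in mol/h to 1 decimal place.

V = 42.1 mol/h

Rachford–Rice: g(β) = Σ zᵢ(Kᵢ−1)/(1+β(Kᵢ−1)) = 0.
Check two-phase: ΣzᵢKᵢ = 1.119 > 1 and Σzᵢ/Kᵢ = 1.538 > 1, so g(0) = 0.119 > 0 and g(1) = -0.538 < 0.
Newton iteration, β⁰ = 0.47:
  β = 0.470: g = -0.2410, g' = -0.522 → β = 0.009
  β = 0.009: g = 0.1074, g' = -1.340 → β = 0.089
  β = 0.089: g = 0.0153, g' = -0.992 → β = 0.104
  β = 0.104: g = 0.0004, g' = -0.945 → β = 0.105
Converged at β = 0.105.
Then V = β·F = 0.1046·402.4 = 42.1 mol/h and L = F − V = 360.3 mol/h.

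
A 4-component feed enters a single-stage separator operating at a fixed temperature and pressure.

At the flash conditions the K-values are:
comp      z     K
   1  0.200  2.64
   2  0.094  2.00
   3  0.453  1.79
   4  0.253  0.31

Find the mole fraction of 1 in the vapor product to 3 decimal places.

y_1 = 0.224

Rachford–Rice: g(ψ) = Σ zᵢ(Kᵢ−1)/(1+ψ(Kᵢ−1)) = 0.
g(0) = ΣzᵢKᵢ − 1 = 0.605 and g(1) = 1 − Σzᵢ/Kᵢ = -0.192, so a root lies in (0, 1).
Iterate (Newton) starting at ψ = 0.63:
  ψ = 0.630: g = 0.1491, g' = -0.668 → ψ = 0.853
  ψ = 0.853: g = -0.0231, g' = -0.934 → ψ = 0.828
Converged at ψ = 0.828.
Compositions from xᵢ = zᵢ/(1+ψ(Kᵢ−1)), yᵢ = Kᵢxᵢ:
  1: x = 0.085, y = 0.224
  2: x = 0.051, y = 0.103
  3: x = 0.274, y = 0.490
  4: x = 0.590, y = 0.183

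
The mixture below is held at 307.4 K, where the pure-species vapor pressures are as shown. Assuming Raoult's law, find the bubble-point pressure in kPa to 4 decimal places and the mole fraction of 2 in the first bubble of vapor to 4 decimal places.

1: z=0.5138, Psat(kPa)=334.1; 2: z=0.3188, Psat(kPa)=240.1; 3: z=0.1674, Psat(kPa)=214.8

Pbub = 284.1620 kPa, y_2 = 0.2694

At the bubble point ψ → 0, so ΣzᵢKᵢ = 1 with Kᵢ = Pᵢˢᵃᵗ/P ⇒ P = ΣzᵢPᵢˢᵃᵗ.
P = 0.5138·334.1 + 0.3188·240.1 + 0.1674·214.8 = 284.1620 kPa
yᵢ = zᵢPᵢˢᵃᵗ/P ⇒ y_2 = 0.3188·240.1/284.1620 = 0.2694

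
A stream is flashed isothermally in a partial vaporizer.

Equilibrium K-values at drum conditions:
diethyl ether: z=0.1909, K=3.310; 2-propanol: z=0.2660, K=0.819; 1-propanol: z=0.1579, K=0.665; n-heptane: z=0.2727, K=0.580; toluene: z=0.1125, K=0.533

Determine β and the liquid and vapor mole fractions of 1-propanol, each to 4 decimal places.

Let β = V/F and solve Σ zᵢ(Kᵢ−1)/(1+β(Kᵢ−1)) = 0.
g(0) = ΣzᵢKᵢ − 1 = 0.1729 and g(1) = 1 − Σzᵢ/Kᵢ = -0.3011, so a root lies in (0, 1).
Newton iteration, β⁰ = 0.49:
  β = 0.4900: g = -0.12161, g' = -0.3775 → β = 0.1679
  β = 0.1679: g = 0.03183, g' = -0.6427 → β = 0.2174
  β = 0.2174: g = 0.00187, g' = -0.5701 → β = 0.2207
Converged at β = 0.2207.
Compositions from xᵢ = zᵢ/(1+β(Kᵢ−1)), yᵢ = Kᵢxᵢ:
  diethyl ether: x = 0.1264, y = 0.4185
  2-propanol: x = 0.2771, y = 0.2269
  1-propanol: x = 0.1705, y = 0.1134
  n-heptane: x = 0.3006, y = 0.1743
  toluene: x = 0.1254, y = 0.0669

β = 0.2207, x_1-propanol = 0.1705, y_1-propanol = 0.1134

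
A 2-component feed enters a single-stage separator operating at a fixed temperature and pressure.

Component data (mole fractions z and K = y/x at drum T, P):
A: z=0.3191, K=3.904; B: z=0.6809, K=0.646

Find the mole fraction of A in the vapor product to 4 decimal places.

Newton iteration, ψ⁰ = 0.39:
  ψ = 0.3900: g = 0.15489, g' = -0.7066 → ψ = 0.6092
  ψ = 0.6092: g = 0.02733, g' = -0.4896 → ψ = 0.6650
  ψ = 0.6650: g = 0.00088, g' = -0.4592 → ψ = 0.6669
Converged at ψ = 0.6669.
Compositions from xᵢ = zᵢ/(1+ψ(Kᵢ−1)), yᵢ = Kᵢxᵢ:
  A: x = 0.1087, y = 0.4242
  B: x = 0.8913, y = 0.5758

y_A = 0.4242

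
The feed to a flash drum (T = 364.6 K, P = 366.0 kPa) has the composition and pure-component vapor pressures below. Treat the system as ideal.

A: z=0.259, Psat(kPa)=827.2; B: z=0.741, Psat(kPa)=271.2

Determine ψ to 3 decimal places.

Raoult's law: Kᵢ = Pᵢˢᵃᵗ/P = Pᵢˢᵃᵗ/366.0.
  K_A = 827.2/366.0 = 2.26011, K_B = 271.2/366.0 = 0.74098
Rachford–Rice: g(ψ) = Σ zᵢ(Kᵢ−1)/(1+ψ(Kᵢ−1)) = 0.
Feasibility: ΣzᵢKᵢ = 1.134, Σzᵢ/Kᵢ = 1.115 — both > 1, two phases present.
Newton iteration, ψ⁰ = 0.5:
  ψ = 0.500: g = -0.0203, g' = -0.220 → ψ = 0.408
  ψ = 0.408: g = 0.0009, g' = -0.242 → ψ = 0.412
Converged at ψ = 0.412.

ψ = 0.412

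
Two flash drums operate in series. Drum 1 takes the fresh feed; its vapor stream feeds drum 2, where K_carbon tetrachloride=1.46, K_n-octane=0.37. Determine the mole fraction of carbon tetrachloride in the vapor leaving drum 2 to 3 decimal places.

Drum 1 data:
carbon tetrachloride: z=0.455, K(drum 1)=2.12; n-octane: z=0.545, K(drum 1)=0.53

y_carbon tetrachloride (drum 2) = 0.844

Drum 1:
Binary case is linear: z₁(K₁−1)(1+ψ₁(K₂−1)) + z₂(K₂−1)(1+ψ₁(K₁−1)) = 0
⇒ ψ₁ = [z₁(K₁−1)+z₂(K₂−1)] / [−(K₁−1)(K₂−1)] = 0.2535/0.5264 = 0.481
Drum-1 compositions:
  carbon tetrachloride: x = 0.296, y = 0.627
  n-octane: x = 0.704, y = 0.373
Drum-2 feed = drum-1 vapor: z₂ = (0.6267, 0.3733).
Drum 2:
Rachford–Rice: g(ψ₂) = Σ zᵢ(Kᵢ−1)/(1+ψ₂(Kᵢ−1)) = 0.
Feasibility: ΣzᵢKᵢ = 1.053, Σzᵢ/Kᵢ = 1.438 — both > 1, two phases present.
Binary case is linear: z₁(K₁−1)(1+ψ₂(K₂−1)) + z₂(K₂−1)(1+ψ₂(K₁−1)) = 0
⇒ ψ₂ = [z₁(K₁−1)+z₂(K₂−1)] / [−(K₁−1)(K₂−1)] = 0.0531/0.2898 = 0.183
  carbon tetrachloride: x = 0.578, y = 0.844
  n-octane: x = 0.422, y = 0.156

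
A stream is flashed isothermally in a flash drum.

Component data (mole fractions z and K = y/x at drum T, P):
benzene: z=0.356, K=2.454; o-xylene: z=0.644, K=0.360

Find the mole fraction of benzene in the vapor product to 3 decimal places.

Rachford–Rice: g(V/F) = Σ zᵢ(Kᵢ−1)/(1+V/F(Kᵢ−1)) = 0.
Feasibility: ΣzᵢKᵢ = 1.105, Σzᵢ/Kᵢ = 1.934 — both > 1, two phases present.
Iterate (Newton) starting at V/F = 0.54:
  V/F = 0.540: g = -0.3399, g' = -0.852 → V/F = 0.141
  V/F = 0.141: g = -0.0236, g' = -0.837 → V/F = 0.113
Converged at V/F = 0.113.
Compositions from xᵢ = zᵢ/(1+V/F(Kᵢ−1)), yᵢ = Kᵢxᵢ:
  benzene: x = 0.306, y = 0.750
  o-xylene: x = 0.694, y = 0.250

y_benzene = 0.750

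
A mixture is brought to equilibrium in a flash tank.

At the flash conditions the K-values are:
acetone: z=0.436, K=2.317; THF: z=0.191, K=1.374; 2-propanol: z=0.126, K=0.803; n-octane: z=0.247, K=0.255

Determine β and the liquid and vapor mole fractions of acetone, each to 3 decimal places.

Material balance + equilibrium reduce to Σ zᵢ(Kᵢ−1)/(1+β(Kᵢ−1)) = 0.
g(0) = ΣzᵢKᵢ − 1 = 0.437 and g(1) = 1 − Σzᵢ/Kᵢ = -0.453, so a root lies in (0, 1).
Newton iteration, β⁰ = 0.55:
  β = 0.550: g = 0.0527, g' = -0.672 → β = 0.628
  β = 0.628: g = -0.0022, g' = -0.735 → β = 0.625
Converged at β = 0.625.
Compositions from xᵢ = zᵢ/(1+β(Kᵢ−1)), yᵢ = Kᵢxᵢ:
  acetone: x = 0.239, y = 0.554
  THF: x = 0.155, y = 0.213
  2-propanol: x = 0.144, y = 0.115
  n-octane: x = 0.462, y = 0.118

β = 0.625, x_acetone = 0.239, y_acetone = 0.554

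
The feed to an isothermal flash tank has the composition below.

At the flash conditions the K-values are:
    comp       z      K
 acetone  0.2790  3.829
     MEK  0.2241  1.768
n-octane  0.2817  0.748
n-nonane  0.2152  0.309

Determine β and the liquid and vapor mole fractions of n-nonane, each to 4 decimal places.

β = 0.7036, x_n-nonane = 0.4188, y_n-nonane = 0.1294

Let β = V/F and solve Σ zᵢ(Kᵢ−1)/(1+β(Kᵢ−1)) = 0.
Check two-phase: ΣzᵢKᵢ = 1.7417 > 1 and Σzᵢ/Kᵢ = 1.2727 > 1, so g(0) = 0.7417 > 0 and g(1) = -0.2727 < 0.
Iterate (Newton) starting at β = 0.5:
  β = 0.5000: g = 0.14283, g' = -0.7153 → β = 0.6997
  β = 0.6997: g = 0.00279, g' = -0.7190 → β = 0.7036
Converged at β = 0.7036.
Compositions from xᵢ = zᵢ/(1+β(Kᵢ−1)), yᵢ = Kᵢxᵢ:
  acetone: x = 0.0933, y = 0.3572
  MEK: x = 0.1455, y = 0.2572
  n-octane: x = 0.3424, y = 0.2561
  n-nonane: x = 0.4188, y = 0.1294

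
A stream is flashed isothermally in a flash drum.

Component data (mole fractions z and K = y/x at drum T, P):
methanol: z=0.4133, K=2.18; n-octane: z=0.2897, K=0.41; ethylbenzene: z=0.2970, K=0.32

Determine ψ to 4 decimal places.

ψ = 0.1527

Newton–Raphson from ψ = 0.33:
  ψ = 0.3300: g = -0.12163, g' = -0.6819 → ψ = 0.1516
  ψ = 0.1516: g = 0.00078, g' = -0.7064 → ψ = 0.1527
Converged at ψ = 0.1527.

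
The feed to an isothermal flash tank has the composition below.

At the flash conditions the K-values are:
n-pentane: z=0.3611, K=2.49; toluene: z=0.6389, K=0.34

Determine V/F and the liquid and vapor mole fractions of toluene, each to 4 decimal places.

Material balance + equilibrium reduce to Σ zᵢ(Kᵢ−1)/(1+V/F(Kᵢ−1)) = 0.
Check two-phase: ΣzᵢKᵢ = 1.1164 > 1 and Σzᵢ/Kᵢ = 2.0241 > 1, so g(0) = 0.1164 > 0 and g(1) = -1.0241 < 0.
Binary case is linear: z₁(K₁−1)(1+V/F(K₂−1)) + z₂(K₂−1)(1+V/F(K₁−1)) = 0
⇒ V/F = [z₁(K₁−1)+z₂(K₂−1)] / [−(K₁−1)(K₂−1)] = 0.11637/0.98340 = 0.1183
Compositions from xᵢ = zᵢ/(1+V/F(Kᵢ−1)), yᵢ = Kᵢxᵢ:
  n-pentane: x = 0.3070, y = 0.7644
  toluene: x = 0.6930, y = 0.2356

V/F = 0.1183, x_toluene = 0.6930, y_toluene = 0.2356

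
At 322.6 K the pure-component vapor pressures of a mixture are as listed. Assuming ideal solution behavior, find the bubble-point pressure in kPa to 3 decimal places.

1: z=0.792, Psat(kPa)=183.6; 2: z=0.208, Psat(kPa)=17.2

At the bubble point ψ → 0, so ΣzᵢKᵢ = 1 with Kᵢ = Pᵢˢᵃᵗ/P ⇒ P = ΣzᵢPᵢˢᵃᵗ.
P = 0.792·183.6 + 0.208·17.2 = 148.989 kPa

Pbub = 148.989 kPa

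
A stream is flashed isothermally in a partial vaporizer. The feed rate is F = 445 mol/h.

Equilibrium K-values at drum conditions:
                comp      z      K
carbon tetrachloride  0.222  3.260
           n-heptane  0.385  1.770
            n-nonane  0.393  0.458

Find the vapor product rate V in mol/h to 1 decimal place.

Let ψ = V/F and solve Σ zᵢ(Kᵢ−1)/(1+ψ(Kᵢ−1)) = 0.
Feasibility: ΣzᵢKᵢ = 1.585, Σzᵢ/Kᵢ = 1.144 — both > 1, two phases present.
Newton–Raphson from ψ = 0.5:
  ψ = 0.500: g = 0.1574, g' = -0.586 → ψ = 0.769
  ψ = 0.769: g = 0.0045, g' = -0.581 → ψ = 0.776
Converged at ψ = 0.776.
Then V = ψ·F = 0.7762·445 = 345.4 mol/h and L = F − V = 99.6 mol/h.

V = 345.4 mol/h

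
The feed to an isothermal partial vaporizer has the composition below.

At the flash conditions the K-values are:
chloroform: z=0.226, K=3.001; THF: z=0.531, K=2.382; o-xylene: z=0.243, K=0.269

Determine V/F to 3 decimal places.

Rachford–Rice: g(V/F) = Σ zᵢ(Kᵢ−1)/(1+V/F(Kᵢ−1)) = 0.
Check two-phase: ΣzᵢKᵢ = 2.008 > 1 and Σzᵢ/Kᵢ = 1.202 > 1, so g(0) = 1.008 > 0 and g(1) = -0.202 < 0.
Newton iteration, V/F⁰ = 0.5:
  V/F = 0.500: g = 0.3801, g' = -0.903 → V/F = 0.921
  V/F = 0.921: g = -0.0613, g' = -1.523 → V/F = 0.881
  V/F = 0.881: g = -0.0037, g' = -1.348 → V/F = 0.878
Converged at V/F = 0.878.

V/F = 0.878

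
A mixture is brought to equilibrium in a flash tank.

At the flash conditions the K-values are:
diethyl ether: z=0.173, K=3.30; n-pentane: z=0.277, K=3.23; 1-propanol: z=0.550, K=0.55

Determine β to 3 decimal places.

β = 0.756

Iterate (Newton) starting at β = 0.49:
  β = 0.490: g = 0.1647, g' = -0.700 → β = 0.725
  β = 0.725: g = 0.0177, g' = -0.575 → β = 0.756
Converged at β = 0.756.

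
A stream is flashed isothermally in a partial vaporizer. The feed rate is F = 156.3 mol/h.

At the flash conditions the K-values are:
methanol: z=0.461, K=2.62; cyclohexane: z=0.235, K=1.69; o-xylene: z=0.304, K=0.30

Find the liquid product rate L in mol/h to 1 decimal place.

L = 39.7 mol/h

Material balance + equilibrium reduce to Σ zᵢ(Kᵢ−1)/(1+ψ(Kᵢ−1)) = 0.
Feasibility: ΣzᵢKᵢ = 1.696, Σzᵢ/Kᵢ = 1.328 — both > 1, two phases present.
Newton iteration, ψ⁰ = 0.5:
  ψ = 0.500: g = 0.2058, g' = -0.784 → ψ = 0.763
  ψ = 0.763: g = -0.0161, g' = -0.976 → ψ = 0.746
Converged at ψ = 0.746.
Then V = ψ·F = 0.7458·156.3 = 116.6 mol/h and L = F − V = 39.7 mol/h.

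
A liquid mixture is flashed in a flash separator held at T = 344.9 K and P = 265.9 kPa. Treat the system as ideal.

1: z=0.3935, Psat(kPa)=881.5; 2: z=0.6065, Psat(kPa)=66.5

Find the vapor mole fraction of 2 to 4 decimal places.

Raoult's law: Kᵢ = Pᵢˢᵃᵗ/P = Pᵢˢᵃᵗ/265.9.
  K_1 = 881.5/265.9 = 3.315156, K_2 = 66.5/265.9 = 0.250094
Newton–Raphson from V/F = 0.5:
  V/F = 0.5000: g = -0.30541, g' = -1.3261 → V/F = 0.2697
  V/F = 0.2697: g = -0.00928, g' = -1.3353 → V/F = 0.2627
  V/F = 0.2627: g = 0.00003, g' = -1.3444 → V/F = 0.2628
Converged at V/F = 0.2628.
Compositions from xᵢ = zᵢ/(1+V/F(Kᵢ−1)), yᵢ = Kᵢxᵢ:
  1: x = 0.2447, y = 0.8111
  2: x = 0.7553, y = 0.1889

y_2 = 0.1889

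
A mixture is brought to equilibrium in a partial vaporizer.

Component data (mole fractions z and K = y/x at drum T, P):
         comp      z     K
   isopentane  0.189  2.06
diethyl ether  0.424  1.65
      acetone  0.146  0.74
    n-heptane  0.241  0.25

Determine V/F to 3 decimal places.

Material balance + equilibrium reduce to Σ zᵢ(Kᵢ−1)/(1+V/F(Kᵢ−1)) = 0.
g(0) = ΣzᵢKᵢ − 1 = 0.257 and g(1) = 1 − Σzᵢ/Kᵢ = -0.510, so a root lies in (0, 1).
Iterate (Newton) starting at V/F = 0.44:
  V/F = 0.440: g = 0.0383, g' = -0.522 → V/F = 0.513
  V/F = 0.513: g = -0.0014, g' = -0.561 → V/F = 0.511
Converged at V/F = 0.511.

V/F = 0.511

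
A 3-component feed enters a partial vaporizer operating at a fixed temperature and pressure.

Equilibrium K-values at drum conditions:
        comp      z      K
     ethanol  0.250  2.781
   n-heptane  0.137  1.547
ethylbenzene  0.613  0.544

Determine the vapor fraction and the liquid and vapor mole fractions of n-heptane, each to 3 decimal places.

Material balance + equilibrium reduce to Σ zᵢ(Kᵢ−1)/(1+ψ(Kᵢ−1)) = 0.
Feasibility: ΣzᵢKᵢ = 1.241, Σzᵢ/Kᵢ = 1.305 — both > 1, two phases present.
Iterate (Newton) starting at ψ = 0.41:
  ψ = 0.410: g = -0.0253, g' = -0.485 → ψ = 0.358
  ψ = 0.358: g = 0.0005, g' = -0.506 → ψ = 0.359
Converged at ψ = 0.359.
Compositions from xᵢ = zᵢ/(1+ψ(Kᵢ−1)), yᵢ = Kᵢxᵢ:
  ethanol: x = 0.153, y = 0.424
  n-heptane: x = 0.115, y = 0.177
  ethylbenzene: x = 0.733, y = 0.399

ψ = 0.359, x_n-heptane = 0.115, y_n-heptane = 0.177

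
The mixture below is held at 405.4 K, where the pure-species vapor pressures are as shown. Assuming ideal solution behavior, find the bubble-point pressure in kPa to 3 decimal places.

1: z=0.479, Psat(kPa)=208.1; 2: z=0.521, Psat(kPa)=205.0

At the bubble point ψ → 0, so ΣzᵢKᵢ = 1 with Kᵢ = Pᵢˢᵃᵗ/P ⇒ P = ΣzᵢPᵢˢᵃᵗ.
P = 0.479·208.1 + 0.521·205.0 = 206.485 kPa

Pbub = 206.485 kPa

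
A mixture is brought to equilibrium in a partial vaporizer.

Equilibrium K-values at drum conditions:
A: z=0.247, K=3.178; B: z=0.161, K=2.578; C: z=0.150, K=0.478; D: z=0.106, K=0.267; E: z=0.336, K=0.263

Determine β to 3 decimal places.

β = 0.288

Rachford–Rice: g(β) = Σ zᵢ(Kᵢ−1)/(1+β(Kᵢ−1)) = 0.
Feasibility: ΣzᵢKᵢ = 1.388, Σzᵢ/Kᵢ = 2.129 — both > 1, two phases present.
Iterate (Newton) starting at β = 0.5:
  β = 0.500: g = -0.2212, g' = -1.068 → β = 0.293
  β = 0.293: g = -0.0050, g' = -1.070 → β = 0.288
Converged at β = 0.288.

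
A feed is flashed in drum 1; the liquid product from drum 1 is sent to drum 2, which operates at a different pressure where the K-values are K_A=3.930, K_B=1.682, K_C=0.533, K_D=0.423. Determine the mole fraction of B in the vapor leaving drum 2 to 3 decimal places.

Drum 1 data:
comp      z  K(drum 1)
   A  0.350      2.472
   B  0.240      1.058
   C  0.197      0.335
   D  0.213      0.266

Drum 1:
Newton iteration, ψ₁⁰ = 0.5:
  ψ₁ = 0.500: g = -0.1329, g' = -0.734 → ψ₁ = 0.319
  ψ₁ = 0.319: g = -0.0061, g' = -0.688 → ψ₁ = 0.310
Converged at ψ₁ = 0.310.
Drum-1 compositions:
  A: x = 0.240, y = 0.594
  B: x = 0.236, y = 0.249
  C: x = 0.248, y = 0.083
  D: x = 0.276, y = 0.073
Drum-2 feed = drum-1 liquid: z₂ = (0.2403, 0.2358, 0.2482, 0.2758).
Drum 2:
Newton–Raphson from ψ₂ = 0.5:
  ψ₂ = 0.500: g = 0.0307, g' = -0.674 → ψ₂ = 0.546
Converged at ψ₂ = 0.546.
  A: x = 0.092, y = 0.363
  B: x = 0.172, y = 0.289
  C: x = 0.333, y = 0.178
  D: x = 0.403, y = 0.170

y_B (drum 2) = 0.289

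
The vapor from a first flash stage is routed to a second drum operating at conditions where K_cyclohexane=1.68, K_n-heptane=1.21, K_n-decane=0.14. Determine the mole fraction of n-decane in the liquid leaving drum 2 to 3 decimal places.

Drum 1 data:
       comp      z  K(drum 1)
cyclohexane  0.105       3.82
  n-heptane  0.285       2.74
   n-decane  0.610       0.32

x_n-decane (drum 2) = 0.285

Drum 1:
Rachford–Rice: g(ψ₁) = Σ zᵢ(Kᵢ−1)/(1+ψ₁(Kᵢ−1)) = 0.
Check two-phase: ΣzᵢKᵢ = 1.377 > 1 and Σzᵢ/Kᵢ = 2.038 > 1, so g(0) = 0.377 > 0 and g(1) = -1.038 < 0.
Newton iteration, ψ₁⁰ = 0.53:
  ψ₁ = 0.530: g = -0.2718, g' = -1.057 → ψ₁ = 0.273
  ψ₁ = 0.273: g = -0.0057, g' = -1.089 → ψ₁ = 0.268
Converged at ψ₁ = 0.268.
Drum-1 compositions:
  cyclohexane: x = 0.060, y = 0.229
  n-heptane: x = 0.194, y = 0.533
  n-decane: x = 0.746, y = 0.239
Drum-2 feed = drum-1 vapor: z₂ = (0.2286, 0.5328, 0.2386).
Drum 2:
Rachford–Rice: g(ψ₂) = Σ zᵢ(Kᵢ−1)/(1+ψ₂(Kᵢ−1)) = 0.
g(0) = ΣzᵢKᵢ − 1 = 0.062 and g(1) = 1 − Σzᵢ/Kᵢ = -1.281, so a root lies in (0, 1).
Newton iteration, ψ₂⁰ = 0.47:
  ψ₂ = 0.470: g = -0.1248, g' = -0.577 → ψ₂ = 0.254
  ψ₂ = 0.254: g = -0.0237, g' = -0.387 → ψ₂ = 0.192
  ψ₂ = 0.192: g = -0.0009, g' = -0.358 → ψ₂ = 0.190
Converged at ψ₂ = 0.190.
  cyclohexane: x = 0.202, y = 0.340
  n-heptane: x = 0.512, y = 0.620
  n-decane: x = 0.285, y = 0.040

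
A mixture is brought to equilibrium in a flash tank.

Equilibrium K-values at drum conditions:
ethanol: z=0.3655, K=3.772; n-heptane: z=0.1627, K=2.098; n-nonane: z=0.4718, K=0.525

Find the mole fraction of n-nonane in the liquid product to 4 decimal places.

x_n-nonane = 0.8111

Rachford–Rice: g(β) = Σ zᵢ(Kᵢ−1)/(1+β(Kᵢ−1)) = 0.
Check two-phase: ΣzᵢKᵢ = 1.9677 > 1 and Σzᵢ/Kᵢ = 1.0731 > 1, so g(0) = 0.9677 > 0 and g(1) = -0.0731 < 0.
Newton–Raphson from β = 0.5:
  β = 0.5000: g = 0.24605, g' = -0.7582 → β = 0.8245
  β = 0.8245: g = 0.03374, g' = -0.6018 → β = 0.8806
Converged at β = 0.8806.
Compositions from xᵢ = zᵢ/(1+β(Kᵢ−1)), yᵢ = Kᵢxᵢ:
  ethanol: x = 0.1062, y = 0.4006
  n-heptane: x = 0.0827, y = 0.1735
  n-nonane: x = 0.8111, y = 0.4258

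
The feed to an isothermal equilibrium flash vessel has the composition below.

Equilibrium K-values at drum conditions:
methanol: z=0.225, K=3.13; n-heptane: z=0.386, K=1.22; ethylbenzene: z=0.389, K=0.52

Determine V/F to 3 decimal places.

Material balance + equilibrium reduce to Σ zᵢ(Kᵢ−1)/(1+V/F(Kᵢ−1)) = 0.
g(0) = ΣzᵢKᵢ − 1 = 0.377 and g(1) = 1 − Σzᵢ/Kᵢ = -0.136, so a root lies in (0, 1).
Iterate (Newton) starting at V/F = 0.36:
  V/F = 0.360: g = 0.1242, g' = -0.474 → V/F = 0.622
  V/F = 0.622: g = 0.0146, g' = -0.385 → V/F = 0.660
Converged at V/F = 0.660.

V/F = 0.660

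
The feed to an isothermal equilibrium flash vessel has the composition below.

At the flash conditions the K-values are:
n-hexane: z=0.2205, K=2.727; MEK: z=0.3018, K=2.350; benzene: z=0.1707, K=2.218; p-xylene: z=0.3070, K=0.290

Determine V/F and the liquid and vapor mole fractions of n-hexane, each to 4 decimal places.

Newton iteration, V/F⁰ = 0.5:
  V/F = 0.5000: g = 0.23887, g' = -0.8552 → V/F = 0.7793
  V/F = 0.7793: g = -0.02042, g' = -1.0924 → V/F = 0.7606
  V/F = 0.7606: g = -0.00034, g' = -1.0565 → V/F = 0.7603
Converged at V/F = 0.7603.
Compositions from xᵢ = zᵢ/(1+V/F(Kᵢ−1)), yᵢ = Kᵢxᵢ:
  n-hexane: x = 0.0953, y = 0.2600
  MEK: x = 0.1489, y = 0.3500
  benzene: x = 0.0886, y = 0.1966
  p-xylene: x = 0.6671, y = 0.1935

V/F = 0.7603, x_n-hexane = 0.0953, y_n-hexane = 0.2600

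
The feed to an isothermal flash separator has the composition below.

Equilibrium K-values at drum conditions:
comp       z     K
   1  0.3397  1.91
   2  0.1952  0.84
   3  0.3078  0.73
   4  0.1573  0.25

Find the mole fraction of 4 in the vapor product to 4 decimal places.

Rachford–Rice: g(V/F) = Σ zᵢ(Kᵢ−1)/(1+V/F(Kᵢ−1)) = 0.
Check two-phase: ΣzᵢKᵢ = 1.0768 > 1 and Σzᵢ/Kᵢ = 1.4611 > 1, so g(0) = 0.0768 > 0 and g(1) = -0.4611 < 0.
Newton–Raphson from V/F = 0.5:
  V/F = 0.5000: g = -0.10633, g' = -0.3953 → V/F = 0.2310
  V/F = 0.2310: g = -0.00833, g' = -0.3524 → V/F = 0.2074
Converged at V/F = 0.2074.
Compositions from xᵢ = zᵢ/(1+V/F(Kᵢ−1)), yᵢ = Kᵢxᵢ:
  1: x = 0.2858, y = 0.5458
  2: x = 0.2019, y = 0.1696
  3: x = 0.3261, y = 0.2380
  4: x = 0.1863, y = 0.0466

y_4 = 0.0466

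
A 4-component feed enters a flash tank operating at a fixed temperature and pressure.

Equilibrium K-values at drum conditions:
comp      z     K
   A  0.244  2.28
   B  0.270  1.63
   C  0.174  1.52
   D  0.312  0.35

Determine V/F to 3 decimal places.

Material balance + equilibrium reduce to Σ zᵢ(Kᵢ−1)/(1+V/F(Kᵢ−1)) = 0.
Check two-phase: ΣzᵢKᵢ = 1.370 > 1 and Σzᵢ/Kᵢ = 1.279 > 1, so g(0) = 0.370 > 0 and g(1) = -0.279 < 0.
Iterate (Newton) starting at V/F = 0.58:
  V/F = 0.580: g = 0.0478, g' = -0.557 → V/F = 0.666
  V/F = 0.666: g = -0.0019, g' = -0.605 → V/F = 0.663
Converged at V/F = 0.663.

V/F = 0.663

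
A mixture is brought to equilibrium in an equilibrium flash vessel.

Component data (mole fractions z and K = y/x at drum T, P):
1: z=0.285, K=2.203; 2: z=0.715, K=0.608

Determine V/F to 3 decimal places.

Material balance + equilibrium reduce to Σ zᵢ(Kᵢ−1)/(1+V/F(Kᵢ−1)) = 0.
Feasibility: ΣzᵢKᵢ = 1.063, Σzᵢ/Kᵢ = 1.305 — both > 1, two phases present.
Newton–Raphson from V/F = 0.5:
  V/F = 0.500: g = -0.1345, g' = -0.331 → V/F = 0.093
  V/F = 0.093: g = 0.0173, g' = -0.452 → V/F = 0.132
  V/F = 0.132: g = 0.0004, g' = -0.430 → V/F = 0.133
Converged at V/F = 0.133.

V/F = 0.133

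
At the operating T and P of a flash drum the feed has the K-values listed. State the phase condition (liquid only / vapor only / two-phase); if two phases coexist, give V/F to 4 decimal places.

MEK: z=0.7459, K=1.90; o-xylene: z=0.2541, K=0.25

two-phase, V/F = 0.7122

ΣzᵢKᵢ = 1.4807; Σzᵢ/Kᵢ = 1.4090.
Both exceed 1, so a two-phase solution exists.
Binary case is linear: z₁(K₁−1)(1+ψ(K₂−1)) + z₂(K₂−1)(1+ψ(K₁−1)) = 0
⇒ ψ = [z₁(K₁−1)+z₂(K₂−1)] / [−(K₁−1)(K₂−1)] = 0.48073/0.67500 = 0.7122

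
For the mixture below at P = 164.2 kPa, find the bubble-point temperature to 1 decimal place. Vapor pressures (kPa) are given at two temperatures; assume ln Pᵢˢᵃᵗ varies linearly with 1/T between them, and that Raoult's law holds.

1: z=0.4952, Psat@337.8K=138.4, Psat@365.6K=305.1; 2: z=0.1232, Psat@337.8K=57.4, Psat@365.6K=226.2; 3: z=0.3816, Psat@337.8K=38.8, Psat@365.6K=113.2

Bubble-point temperature: ΣzᵢPᵢˢᵃᵗ(T) = P. Interpolate ln Pᵢˢᵃᵗ = aᵢ + bᵢ/T.
  T = 337.8 K: ΣzᵢPᵢˢᵃᵗ = 90.41 kPa
  T = 365.6 K: ΣzᵢPᵢˢᵃᵗ = 222.15 kPa
  T = 351.7 K: ΣzᵢPᵢˢᵃᵗ = 143.61 kPa
  T = 358.6 K: ΣzᵢPᵢˢᵃᵗ = 178.89 kPa
  T = 355.1 K: ΣzᵢPᵢˢᵃᵗ = 160.16 kPa
  T = 356.9 K: ΣzᵢPᵢˢᵃᵗ = 169.57 kPa
Interpolating between 355.1 K and 356.9 K gives T ≈ 355.9 K.

T = 355.9 K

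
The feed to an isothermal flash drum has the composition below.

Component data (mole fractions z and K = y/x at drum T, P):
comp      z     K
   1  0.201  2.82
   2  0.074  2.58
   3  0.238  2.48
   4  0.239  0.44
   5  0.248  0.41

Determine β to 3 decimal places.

β = 0.591

Material balance + equilibrium reduce to Σ zᵢ(Kᵢ−1)/(1+β(Kᵢ−1)) = 0.
Feasibility: ΣzᵢKᵢ = 1.555, Σzᵢ/Kᵢ = 1.344 — both > 1, two phases present.
Iterate (Newton) starting at β = 0.5:
  β = 0.500: g = 0.0658, g' = -0.731 → β = 0.590
  β = 0.590: g = 0.0005, g' = -0.723 → β = 0.591
Converged at β = 0.591.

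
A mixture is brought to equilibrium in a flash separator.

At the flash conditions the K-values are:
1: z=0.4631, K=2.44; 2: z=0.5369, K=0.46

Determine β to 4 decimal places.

Newton iteration, β⁰ = 0.59:
  β = 0.5900: g = -0.06494, g' = -0.6179 → β = 0.4849
  β = 0.4849: g = -0.00010, g' = -0.6203 → β = 0.4847
Converged at β = 0.4847.

β = 0.4847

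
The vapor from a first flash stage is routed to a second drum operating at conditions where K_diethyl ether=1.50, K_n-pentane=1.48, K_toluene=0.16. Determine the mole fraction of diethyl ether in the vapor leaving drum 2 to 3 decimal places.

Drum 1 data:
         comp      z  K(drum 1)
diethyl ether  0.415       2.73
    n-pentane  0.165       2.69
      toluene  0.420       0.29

Drum 1:
Rachford–Rice: g(ψ₁) = Σ zᵢ(Kᵢ−1)/(1+ψ₁(Kᵢ−1)) = 0.
Check two-phase: ΣzᵢKᵢ = 1.699 > 1 and Σzᵢ/Kᵢ = 1.662 > 1, so g(0) = 0.699 > 0 and g(1) = -0.662 < 0.
Newton iteration, ψ₁⁰ = 0.33:
  ψ₁ = 0.330: g = 0.2466, g' = -1.059 → ψ₁ = 0.563
  ψ₁ = 0.563: g = 0.0099, g' = -1.030 → ψ₁ = 0.573
Converged at ψ₁ = 0.573.
Drum-1 compositions:
  diethyl ether: x = 0.208, y = 0.569
  n-pentane: x = 0.084, y = 0.226
  toluene: x = 0.708, y = 0.205
Drum-2 feed = drum-1 vapor: z₂ = (0.5692, 0.2256, 0.2052).
Drum 2:
Rachford–Rice: g(ψ₂) = Σ zᵢ(Kᵢ−1)/(1+ψ₂(Kᵢ−1)) = 0.
Feasibility: ΣzᵢKᵢ = 1.220, Σzᵢ/Kᵢ = 1.814 — both > 1, two phases present.
Iterate (Newton) starting at ψ₂ = 0.55:
  ψ₂ = 0.550: g = -0.0115, g' = -0.620 → ψ₂ = 0.531
Converged at ψ₂ = 0.531.
  diethyl ether: x = 0.450, y = 0.675
  n-pentane: x = 0.180, y = 0.266
  toluene: x = 0.370, y = 0.059

y_diethyl ether (drum 2) = 0.675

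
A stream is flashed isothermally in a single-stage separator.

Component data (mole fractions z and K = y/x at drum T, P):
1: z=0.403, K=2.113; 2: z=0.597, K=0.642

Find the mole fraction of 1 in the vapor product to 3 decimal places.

y_1 = 0.514

Iterate (Newton) starting at ψ = 0.5:
  ψ = 0.500: g = 0.0278, g' = -0.320 → ψ = 0.587
  ψ = 0.587: g = 0.0007, g' = -0.305 → ψ = 0.589
Converged at ψ = 0.589.
Compositions from xᵢ = zᵢ/(1+ψ(Kᵢ−1)), yᵢ = Kᵢxᵢ:
  1: x = 0.243, y = 0.514
  2: x = 0.757, y = 0.486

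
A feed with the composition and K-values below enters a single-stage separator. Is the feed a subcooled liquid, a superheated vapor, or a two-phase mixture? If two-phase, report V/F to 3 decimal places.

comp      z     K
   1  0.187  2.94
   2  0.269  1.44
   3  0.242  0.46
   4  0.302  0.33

ΣzᵢKᵢ = 1.148; Σzᵢ/Kᵢ = 1.692.
Both exceed 1, so a two-phase solution exists.
Rachford–Rice: g(ψ) = Σ zᵢ(Kᵢ−1)/(1+ψ(Kᵢ−1)) = 0.
Newton–Raphson from ψ = 0.32:
  ψ = 0.320: g = -0.0880, g' = -0.631 → ψ = 0.181
  ψ = 0.181: g = 0.0033, g' = -0.693 → ψ = 0.185
Converged at ψ = 0.185.

two-phase, V/F = 0.185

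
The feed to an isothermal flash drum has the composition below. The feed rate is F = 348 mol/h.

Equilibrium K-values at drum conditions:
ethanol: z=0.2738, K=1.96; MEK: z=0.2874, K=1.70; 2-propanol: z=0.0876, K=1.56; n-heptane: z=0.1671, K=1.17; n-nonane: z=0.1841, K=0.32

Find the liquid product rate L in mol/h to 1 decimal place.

Material balance + equilibrium reduce to Σ zᵢ(Kᵢ−1)/(1+ψ(Kᵢ−1)) = 0.
g(0) = ΣzᵢKᵢ − 1 = 0.4163 and g(1) = 1 − Σzᵢ/Kᵢ = -0.0830, so a root lies in (0, 1).
Newton iteration, ψ⁰ = 0.63:
  ψ = 0.6300: g = 0.14631, g' = -0.4453 → ψ = 0.9586
  ψ = 0.9586: g = -0.04593, g' = -0.8363 → ψ = 0.9036
  ψ = 0.9036: g = -0.00355, g' = -0.7137 → ψ = 0.8987
  ψ = 0.8987: g = -0.00002, g' = -0.7044 → ψ = 0.8986
Converged at ψ = 0.8986.
Then V = ψ·F = 0.8986·348 = 312.7 mol/h and L = F − V = 35.3 mol/h.

L = 35.3 mol/h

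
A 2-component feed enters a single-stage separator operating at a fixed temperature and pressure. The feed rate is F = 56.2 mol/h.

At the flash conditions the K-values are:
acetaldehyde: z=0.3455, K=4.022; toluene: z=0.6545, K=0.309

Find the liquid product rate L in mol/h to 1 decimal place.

Material balance + equilibrium reduce to Σ zᵢ(Kᵢ−1)/(1+V/F(Kᵢ−1)) = 0.
g(0) = ΣzᵢKᵢ − 1 = 0.5918 and g(1) = 1 − Σzᵢ/Kᵢ = -1.2040, so a root lies in (0, 1).
Binary case is linear: z₁(K₁−1)(1+V/F(K₂−1)) + z₂(K₂−1)(1+V/F(K₁−1)) = 0
⇒ V/F = [z₁(K₁−1)+z₂(K₂−1)] / [−(K₁−1)(K₂−1)] = 0.59184/2.08820 = 0.2834
Then V = V/F·F = 0.2834·56.2 = 15.9 mol/h and L = F − V = 40.3 mol/h.

L = 40.3 mol/h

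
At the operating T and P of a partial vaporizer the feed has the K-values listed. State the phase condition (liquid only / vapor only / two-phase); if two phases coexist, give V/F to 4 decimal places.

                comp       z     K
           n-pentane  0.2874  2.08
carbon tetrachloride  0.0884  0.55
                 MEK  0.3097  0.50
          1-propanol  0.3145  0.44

liquid only

ΣzᵢKᵢ = 0.9396; Σzᵢ/Kᵢ = 1.6331.
Since ΣzᵢKᵢ < 1 the mixture is below its bubble point — single liquid phase.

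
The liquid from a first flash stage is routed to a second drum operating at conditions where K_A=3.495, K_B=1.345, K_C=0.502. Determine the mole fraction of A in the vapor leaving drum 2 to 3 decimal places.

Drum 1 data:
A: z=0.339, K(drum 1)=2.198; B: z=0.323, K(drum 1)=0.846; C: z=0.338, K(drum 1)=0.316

y_A (drum 2) = 0.322

Drum 1:
Rachford–Rice: g(ψ₁) = Σ zᵢ(Kᵢ−1)/(1+ψ₁(Kᵢ−1)) = 0.
Feasibility: ΣzᵢKᵢ = 1.125, Σzᵢ/Kᵢ = 1.606 — both > 1, two phases present.
Iterate (Newton) starting at ψ₁ = 0.41:
  ψ₁ = 0.410: g = -0.1020, g' = -0.533 → ψ₁ = 0.219
  ψ₁ = 0.219: g = -0.0014, g' = -0.532 → ψ₁ = 0.216
Converged at ψ₁ = 0.216.
Drum-1 compositions:
  A: x = 0.269, y = 0.592
  B: x = 0.334, y = 0.283
  C: x = 0.397, y = 0.125
Drum-2 feed = drum-1 liquid: z₂ = (0.2694, 0.3341, 0.3965).
Drum 2:
Newton–Raphson from ψ₂ = 0.5:
  ψ₂ = 0.500: g = 0.1344, g' = -0.535 → ψ₂ = 0.751
  ψ₂ = 0.751: g = 0.0099, g' = -0.479 → ψ₂ = 0.772
Converged at ψ₂ = 0.772.
  A: x = 0.092, y = 0.322
  B: x = 0.264, y = 0.355
  C: x = 0.644, y = 0.323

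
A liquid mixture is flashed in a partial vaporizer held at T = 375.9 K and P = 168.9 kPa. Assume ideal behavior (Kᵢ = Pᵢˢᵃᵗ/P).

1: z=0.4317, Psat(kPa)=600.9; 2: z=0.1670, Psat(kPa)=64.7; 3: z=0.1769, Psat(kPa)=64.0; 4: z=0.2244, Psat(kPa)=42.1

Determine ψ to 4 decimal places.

ψ = 0.4188

Raoult's law: Kᵢ = Pᵢˢᵃᵗ/P = Pᵢˢᵃᵗ/168.9.
  K_1 = 600.9/168.9 = 3.557726, K_2 = 64.7/168.9 = 0.383067, K_3 = 64.0/168.9 = 0.378922, K_4 = 42.1/168.9 = 0.249260
Newton–Raphson from ψ = 0.5:
  ψ = 0.5000: g = -0.09352, g' = -1.1444 → ψ = 0.4183
  ψ = 0.4183: g = 0.00058, g' = -1.1680 → ψ = 0.4188
Converged at ψ = 0.4188.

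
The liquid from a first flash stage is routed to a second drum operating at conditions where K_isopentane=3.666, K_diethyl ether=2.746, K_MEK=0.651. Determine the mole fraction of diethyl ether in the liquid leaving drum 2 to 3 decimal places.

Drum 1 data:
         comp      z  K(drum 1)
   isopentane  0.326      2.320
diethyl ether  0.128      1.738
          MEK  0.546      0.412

Drum 1:
Let ψ₁ = V/F and solve Σ zᵢ(Kᵢ−1)/(1+ψ₁(Kᵢ−1)) = 0.
g(0) = ΣzᵢKᵢ − 1 = 0.204 and g(1) = 1 − Σzᵢ/Kᵢ = -0.539, so a root lies in (0, 1).
Newton–Raphson from ψ₁ = 0.5:
  ψ₁ = 0.500: g = -0.1265, g' = -0.622 → ψ₁ = 0.297
  ψ₁ = 0.297: g = -0.0021, g' = -0.617 → ψ₁ = 0.293
Converged at ψ₁ = 0.293.
Drum-1 compositions:
  isopentane: x = 0.235, y = 0.545
  diethyl ether: x = 0.105, y = 0.183
  MEK: x = 0.660, y = 0.272
Drum-2 feed = drum-1 liquid: z₂ = (0.2350, 0.1052, 0.6597).
Drum 2:
Newton–Raphson from ψ₂ = 0.45:
  ψ₂ = 0.450: g = 0.1146, g' = -0.559 → ψ₂ = 0.655
  ψ₂ = 0.655: g = 0.0154, g' = -0.426 → ψ₂ = 0.691
  ψ₂ = 0.691: g = 0.0003, g' = -0.412 → ψ₂ = 0.692
Converged at ψ₂ = 0.692.
  isopentane: x = 0.083, y = 0.303
  diethyl ether: x = 0.048, y = 0.131
  MEK: x = 0.870, y = 0.566

x_diethyl ether (drum 2) = 0.048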